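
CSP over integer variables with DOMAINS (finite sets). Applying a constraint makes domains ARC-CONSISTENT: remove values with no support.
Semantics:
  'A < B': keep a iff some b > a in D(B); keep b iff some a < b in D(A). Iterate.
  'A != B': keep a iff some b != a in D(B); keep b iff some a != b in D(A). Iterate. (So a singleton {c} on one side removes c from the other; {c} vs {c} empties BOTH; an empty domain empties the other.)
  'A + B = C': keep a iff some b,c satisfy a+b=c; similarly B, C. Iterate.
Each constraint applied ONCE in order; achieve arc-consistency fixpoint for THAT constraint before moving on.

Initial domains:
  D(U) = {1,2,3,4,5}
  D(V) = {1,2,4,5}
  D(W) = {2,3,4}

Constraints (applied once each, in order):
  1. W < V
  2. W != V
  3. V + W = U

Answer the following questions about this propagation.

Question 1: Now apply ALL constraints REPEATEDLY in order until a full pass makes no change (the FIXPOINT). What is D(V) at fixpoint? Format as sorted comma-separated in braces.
Answer: {}

Derivation:
pass 0 (initial): D(V)={1,2,4,5}
pass 1: U {1,2,3,4,5}->{}; V {1,2,4,5}->{}; W {2,3,4}->{}
pass 2: no change
Fixpoint after 2 passes: D(V) = {}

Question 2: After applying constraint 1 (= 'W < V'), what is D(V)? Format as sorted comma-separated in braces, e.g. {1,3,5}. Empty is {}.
Constraint 1 (W < V) on D(W)={2,3,4} D(V)={1,2,4,5}: V {1,2,4,5}->{4,5}
So after constraint 1: D(V) = {4,5}

Answer: {4,5}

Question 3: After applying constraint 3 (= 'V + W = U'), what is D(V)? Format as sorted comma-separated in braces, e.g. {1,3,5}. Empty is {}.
Answer: {}

Derivation:
Constraint 1 (W < V) on D(W)={2,3,4} D(V)={1,2,4,5}: V {1,2,4,5}->{4,5}
Constraint 2 (W != V) on D(W)={2,3,4} D(V)={4,5}: no change
Constraint 3 (V + W = U) on D(V)={4,5} D(W)={2,3,4} D(U)={1,2,3,4,5}: V {4,5}->{}; W {2,3,4}->{}; U {1,2,3,4,5}->{}
So after constraint 3: D(V) = {}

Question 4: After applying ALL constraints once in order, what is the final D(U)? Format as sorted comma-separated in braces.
Constraint 1 (W < V) on D(W)={2,3,4} D(V)={1,2,4,5}: V {1,2,4,5}->{4,5}
Constraint 2 (W != V) on D(W)={2,3,4} D(V)={4,5}: no change
Constraint 3 (V + W = U) on D(V)={4,5} D(W)={2,3,4} D(U)={1,2,3,4,5}: V {4,5}->{}; W {2,3,4}->{}; U {1,2,3,4,5}->{}
So after all 3 constraints: D(U) = {}

Answer: {}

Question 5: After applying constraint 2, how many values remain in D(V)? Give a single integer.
Constraint 1 (W < V) on D(W)={2,3,4} D(V)={1,2,4,5}: V {1,2,4,5}->{4,5}
Constraint 2 (W != V) on D(W)={2,3,4} D(V)={4,5}: no change
So after constraint 2: D(V)={4,5}, size = 2

Answer: 2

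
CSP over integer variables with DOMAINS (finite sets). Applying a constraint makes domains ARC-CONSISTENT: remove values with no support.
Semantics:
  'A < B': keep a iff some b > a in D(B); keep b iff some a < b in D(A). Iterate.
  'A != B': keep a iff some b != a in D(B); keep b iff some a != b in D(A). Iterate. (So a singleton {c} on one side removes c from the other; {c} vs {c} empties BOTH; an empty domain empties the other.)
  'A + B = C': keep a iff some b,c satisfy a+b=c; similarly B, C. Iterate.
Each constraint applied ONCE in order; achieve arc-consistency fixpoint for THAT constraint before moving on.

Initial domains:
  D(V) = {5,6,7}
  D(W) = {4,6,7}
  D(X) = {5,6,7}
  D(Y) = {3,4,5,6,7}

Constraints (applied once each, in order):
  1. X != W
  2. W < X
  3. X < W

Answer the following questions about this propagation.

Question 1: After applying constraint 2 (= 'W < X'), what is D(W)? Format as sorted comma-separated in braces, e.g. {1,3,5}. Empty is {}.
Answer: {4,6}

Derivation:
Constraint 1 (X != W) on D(X)={5,6,7} D(W)={4,6,7}: no change
Constraint 2 (W < X) on D(W)={4,6,7} D(X)={5,6,7}: W {4,6,7}->{4,6}
So after constraint 2: D(W) = {4,6}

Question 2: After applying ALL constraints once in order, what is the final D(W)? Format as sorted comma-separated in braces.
Constraint 1 (X != W) on D(X)={5,6,7} D(W)={4,6,7}: no change
Constraint 2 (W < X) on D(W)={4,6,7} D(X)={5,6,7}: W {4,6,7}->{4,6}
Constraint 3 (X < W) on D(X)={5,6,7} D(W)={4,6}: X {5,6,7}->{5}; W {4,6}->{6}
So after all 3 constraints: D(W) = {6}

Answer: {6}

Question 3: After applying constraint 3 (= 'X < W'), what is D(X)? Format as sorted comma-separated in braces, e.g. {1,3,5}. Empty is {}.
Answer: {5}

Derivation:
Constraint 1 (X != W) on D(X)={5,6,7} D(W)={4,6,7}: no change
Constraint 2 (W < X) on D(W)={4,6,7} D(X)={5,6,7}: W {4,6,7}->{4,6}
Constraint 3 (X < W) on D(X)={5,6,7} D(W)={4,6}: X {5,6,7}->{5}; W {4,6}->{6}
So after constraint 3: D(X) = {5}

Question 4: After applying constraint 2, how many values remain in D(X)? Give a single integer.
Answer: 3

Derivation:
Constraint 1 (X != W) on D(X)={5,6,7} D(W)={4,6,7}: no change
Constraint 2 (W < X) on D(W)={4,6,7} D(X)={5,6,7}: W {4,6,7}->{4,6}
So after constraint 2: D(X)={5,6,7}, size = 3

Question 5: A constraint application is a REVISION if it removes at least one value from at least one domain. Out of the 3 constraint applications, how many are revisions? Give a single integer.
Answer: 2

Derivation:
Constraint 1 (X != W) on D(X)={5,6,7} D(W)={4,6,7}: no change => not a revision
Constraint 2 (W < X) on D(W)={4,6,7} D(X)={5,6,7}: W {4,6,7}->{4,6} => REVISION
Constraint 3 (X < W) on D(X)={5,6,7} D(W)={4,6}: X {5,6,7}->{5}; W {4,6}->{6} => REVISION
Total revisions = 2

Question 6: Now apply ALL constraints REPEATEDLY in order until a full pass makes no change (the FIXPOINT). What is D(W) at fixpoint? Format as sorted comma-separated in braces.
Answer: {}

Derivation:
pass 0 (initial): D(W)={4,6,7}
pass 1: W {4,6,7}->{6}; X {5,6,7}->{5}
pass 2: W {6}->{}; X {5}->{}
pass 3: no change
Fixpoint after 3 passes: D(W) = {}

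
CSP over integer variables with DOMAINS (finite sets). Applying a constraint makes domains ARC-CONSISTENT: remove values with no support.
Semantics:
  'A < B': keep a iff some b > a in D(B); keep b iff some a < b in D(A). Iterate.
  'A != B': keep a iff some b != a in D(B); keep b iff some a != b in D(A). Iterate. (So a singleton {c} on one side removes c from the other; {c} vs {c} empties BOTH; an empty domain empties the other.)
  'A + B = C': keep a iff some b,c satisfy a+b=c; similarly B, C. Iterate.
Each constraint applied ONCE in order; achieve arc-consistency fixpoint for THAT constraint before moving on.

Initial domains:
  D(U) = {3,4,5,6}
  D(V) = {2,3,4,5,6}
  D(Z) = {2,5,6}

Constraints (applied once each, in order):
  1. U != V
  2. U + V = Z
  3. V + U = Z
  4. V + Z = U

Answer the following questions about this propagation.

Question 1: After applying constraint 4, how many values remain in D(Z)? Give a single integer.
Constraint 1 (U != V) on D(U)={3,4,5,6} D(V)={2,3,4,5,6}: no change
Constraint 2 (U + V = Z) on D(U)={3,4,5,6} D(V)={2,3,4,5,6} D(Z)={2,5,6}: U {3,4,5,6}->{3,4}; V {2,3,4,5,6}->{2,3}; Z {2,5,6}->{5,6}
Constraint 3 (V + U = Z) on D(V)={2,3} D(U)={3,4} D(Z)={5,6}: no change
Constraint 4 (V + Z = U) on D(V)={2,3} D(Z)={5,6} D(U)={3,4}: V {2,3}->{}; Z {5,6}->{}; U {3,4}->{}
So after constraint 4: D(Z)={}, size = 0

Answer: 0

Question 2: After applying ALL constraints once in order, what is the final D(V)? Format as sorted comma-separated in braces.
Answer: {}

Derivation:
Constraint 1 (U != V) on D(U)={3,4,5,6} D(V)={2,3,4,5,6}: no change
Constraint 2 (U + V = Z) on D(U)={3,4,5,6} D(V)={2,3,4,5,6} D(Z)={2,5,6}: U {3,4,5,6}->{3,4}; V {2,3,4,5,6}->{2,3}; Z {2,5,6}->{5,6}
Constraint 3 (V + U = Z) on D(V)={2,3} D(U)={3,4} D(Z)={5,6}: no change
Constraint 4 (V + Z = U) on D(V)={2,3} D(Z)={5,6} D(U)={3,4}: V {2,3}->{}; Z {5,6}->{}; U {3,4}->{}
So after all 4 constraints: D(V) = {}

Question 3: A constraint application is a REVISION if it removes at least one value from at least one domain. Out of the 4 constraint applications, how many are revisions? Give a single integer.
Constraint 1 (U != V) on D(U)={3,4,5,6} D(V)={2,3,4,5,6}: no change => not a revision
Constraint 2 (U + V = Z) on D(U)={3,4,5,6} D(V)={2,3,4,5,6} D(Z)={2,5,6}: U {3,4,5,6}->{3,4}; V {2,3,4,5,6}->{2,3}; Z {2,5,6}->{5,6} => REVISION
Constraint 3 (V + U = Z) on D(V)={2,3} D(U)={3,4} D(Z)={5,6}: no change => not a revision
Constraint 4 (V + Z = U) on D(V)={2,3} D(Z)={5,6} D(U)={3,4}: V {2,3}->{}; Z {5,6}->{}; U {3,4}->{} => REVISION
Total revisions = 2

Answer: 2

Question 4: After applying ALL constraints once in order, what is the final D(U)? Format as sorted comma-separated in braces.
Constraint 1 (U != V) on D(U)={3,4,5,6} D(V)={2,3,4,5,6}: no change
Constraint 2 (U + V = Z) on D(U)={3,4,5,6} D(V)={2,3,4,5,6} D(Z)={2,5,6}: U {3,4,5,6}->{3,4}; V {2,3,4,5,6}->{2,3}; Z {2,5,6}->{5,6}
Constraint 3 (V + U = Z) on D(V)={2,3} D(U)={3,4} D(Z)={5,6}: no change
Constraint 4 (V + Z = U) on D(V)={2,3} D(Z)={5,6} D(U)={3,4}: V {2,3}->{}; Z {5,6}->{}; U {3,4}->{}
So after all 4 constraints: D(U) = {}

Answer: {}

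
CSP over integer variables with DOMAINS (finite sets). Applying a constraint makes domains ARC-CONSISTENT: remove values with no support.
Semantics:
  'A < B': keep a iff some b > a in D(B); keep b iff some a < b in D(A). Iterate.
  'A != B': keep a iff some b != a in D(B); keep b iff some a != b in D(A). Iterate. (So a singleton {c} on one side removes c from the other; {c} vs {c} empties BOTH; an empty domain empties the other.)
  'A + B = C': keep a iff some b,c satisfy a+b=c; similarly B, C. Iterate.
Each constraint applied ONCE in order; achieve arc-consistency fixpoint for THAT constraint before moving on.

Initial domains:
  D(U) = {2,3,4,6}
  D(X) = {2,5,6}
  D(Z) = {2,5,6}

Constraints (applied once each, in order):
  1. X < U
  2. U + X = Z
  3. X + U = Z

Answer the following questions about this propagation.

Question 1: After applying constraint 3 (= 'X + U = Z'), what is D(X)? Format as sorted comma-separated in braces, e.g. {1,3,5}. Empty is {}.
Answer: {2}

Derivation:
Constraint 1 (X < U) on D(X)={2,5,6} D(U)={2,3,4,6}: X {2,5,6}->{2,5}; U {2,3,4,6}->{3,4,6}
Constraint 2 (U + X = Z) on D(U)={3,4,6} D(X)={2,5} D(Z)={2,5,6}: U {3,4,6}->{3,4}; X {2,5}->{2}; Z {2,5,6}->{5,6}
Constraint 3 (X + U = Z) on D(X)={2} D(U)={3,4} D(Z)={5,6}: no change
So after constraint 3: D(X) = {2}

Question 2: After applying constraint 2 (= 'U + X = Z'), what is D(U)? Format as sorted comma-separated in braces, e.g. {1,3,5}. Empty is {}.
Answer: {3,4}

Derivation:
Constraint 1 (X < U) on D(X)={2,5,6} D(U)={2,3,4,6}: X {2,5,6}->{2,5}; U {2,3,4,6}->{3,4,6}
Constraint 2 (U + X = Z) on D(U)={3,4,6} D(X)={2,5} D(Z)={2,5,6}: U {3,4,6}->{3,4}; X {2,5}->{2}; Z {2,5,6}->{5,6}
So after constraint 2: D(U) = {3,4}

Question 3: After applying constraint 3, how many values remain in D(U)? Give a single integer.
Constraint 1 (X < U) on D(X)={2,5,6} D(U)={2,3,4,6}: X {2,5,6}->{2,5}; U {2,3,4,6}->{3,4,6}
Constraint 2 (U + X = Z) on D(U)={3,4,6} D(X)={2,5} D(Z)={2,5,6}: U {3,4,6}->{3,4}; X {2,5}->{2}; Z {2,5,6}->{5,6}
Constraint 3 (X + U = Z) on D(X)={2} D(U)={3,4} D(Z)={5,6}: no change
So after constraint 3: D(U)={3,4}, size = 2

Answer: 2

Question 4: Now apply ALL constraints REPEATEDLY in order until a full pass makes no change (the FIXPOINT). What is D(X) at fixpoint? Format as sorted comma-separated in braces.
Answer: {2}

Derivation:
pass 0 (initial): D(X)={2,5,6}
pass 1: U {2,3,4,6}->{3,4}; X {2,5,6}->{2}; Z {2,5,6}->{5,6}
pass 2: no change
Fixpoint after 2 passes: D(X) = {2}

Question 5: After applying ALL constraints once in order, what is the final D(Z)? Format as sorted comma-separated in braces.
Answer: {5,6}

Derivation:
Constraint 1 (X < U) on D(X)={2,5,6} D(U)={2,3,4,6}: X {2,5,6}->{2,5}; U {2,3,4,6}->{3,4,6}
Constraint 2 (U + X = Z) on D(U)={3,4,6} D(X)={2,5} D(Z)={2,5,6}: U {3,4,6}->{3,4}; X {2,5}->{2}; Z {2,5,6}->{5,6}
Constraint 3 (X + U = Z) on D(X)={2} D(U)={3,4} D(Z)={5,6}: no change
So after all 3 constraints: D(Z) = {5,6}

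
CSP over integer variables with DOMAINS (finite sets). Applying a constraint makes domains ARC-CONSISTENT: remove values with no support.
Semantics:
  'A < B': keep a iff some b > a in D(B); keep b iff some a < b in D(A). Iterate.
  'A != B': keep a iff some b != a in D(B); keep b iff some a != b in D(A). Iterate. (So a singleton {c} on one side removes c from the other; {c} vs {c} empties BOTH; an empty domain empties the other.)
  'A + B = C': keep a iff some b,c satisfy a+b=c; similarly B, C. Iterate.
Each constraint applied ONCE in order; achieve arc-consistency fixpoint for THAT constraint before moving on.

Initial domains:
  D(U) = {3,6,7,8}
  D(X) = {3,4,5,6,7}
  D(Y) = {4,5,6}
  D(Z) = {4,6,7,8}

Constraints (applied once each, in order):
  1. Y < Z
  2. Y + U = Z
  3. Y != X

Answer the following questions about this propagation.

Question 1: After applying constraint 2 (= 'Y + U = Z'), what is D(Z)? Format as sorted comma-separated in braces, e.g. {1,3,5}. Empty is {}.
Answer: {7,8}

Derivation:
Constraint 1 (Y < Z) on D(Y)={4,5,6} D(Z)={4,6,7,8}: Z {4,6,7,8}->{6,7,8}
Constraint 2 (Y + U = Z) on D(Y)={4,5,6} D(U)={3,6,7,8} D(Z)={6,7,8}: Y {4,5,6}->{4,5}; U {3,6,7,8}->{3}; Z {6,7,8}->{7,8}
So after constraint 2: D(Z) = {7,8}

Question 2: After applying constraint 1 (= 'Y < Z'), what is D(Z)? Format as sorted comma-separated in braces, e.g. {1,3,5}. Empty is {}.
Constraint 1 (Y < Z) on D(Y)={4,5,6} D(Z)={4,6,7,8}: Z {4,6,7,8}->{6,7,8}
So after constraint 1: D(Z) = {6,7,8}

Answer: {6,7,8}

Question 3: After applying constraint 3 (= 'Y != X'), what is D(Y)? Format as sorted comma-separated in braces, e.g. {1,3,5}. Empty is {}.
Constraint 1 (Y < Z) on D(Y)={4,5,6} D(Z)={4,6,7,8}: Z {4,6,7,8}->{6,7,8}
Constraint 2 (Y + U = Z) on D(Y)={4,5,6} D(U)={3,6,7,8} D(Z)={6,7,8}: Y {4,5,6}->{4,5}; U {3,6,7,8}->{3}; Z {6,7,8}->{7,8}
Constraint 3 (Y != X) on D(Y)={4,5} D(X)={3,4,5,6,7}: no change
So after constraint 3: D(Y) = {4,5}

Answer: {4,5}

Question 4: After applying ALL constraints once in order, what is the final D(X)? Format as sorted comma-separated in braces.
Constraint 1 (Y < Z) on D(Y)={4,5,6} D(Z)={4,6,7,8}: Z {4,6,7,8}->{6,7,8}
Constraint 2 (Y + U = Z) on D(Y)={4,5,6} D(U)={3,6,7,8} D(Z)={6,7,8}: Y {4,5,6}->{4,5}; U {3,6,7,8}->{3}; Z {6,7,8}->{7,8}
Constraint 3 (Y != X) on D(Y)={4,5} D(X)={3,4,5,6,7}: no change
So after all 3 constraints: D(X) = {3,4,5,6,7}

Answer: {3,4,5,6,7}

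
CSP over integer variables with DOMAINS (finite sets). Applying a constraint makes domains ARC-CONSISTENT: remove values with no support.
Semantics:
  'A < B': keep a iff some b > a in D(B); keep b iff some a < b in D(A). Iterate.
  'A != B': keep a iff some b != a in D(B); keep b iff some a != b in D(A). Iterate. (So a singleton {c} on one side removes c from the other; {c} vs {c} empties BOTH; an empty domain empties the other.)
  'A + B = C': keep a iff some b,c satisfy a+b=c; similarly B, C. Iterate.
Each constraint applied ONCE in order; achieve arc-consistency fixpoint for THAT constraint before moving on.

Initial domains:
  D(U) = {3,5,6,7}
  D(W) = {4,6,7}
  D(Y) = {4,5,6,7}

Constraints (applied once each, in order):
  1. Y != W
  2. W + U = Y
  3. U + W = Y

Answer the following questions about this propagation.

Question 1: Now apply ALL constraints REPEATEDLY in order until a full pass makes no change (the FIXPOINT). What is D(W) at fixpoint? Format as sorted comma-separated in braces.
Answer: {4}

Derivation:
pass 0 (initial): D(W)={4,6,7}
pass 1: U {3,5,6,7}->{3}; W {4,6,7}->{4}; Y {4,5,6,7}->{7}
pass 2: no change
Fixpoint after 2 passes: D(W) = {4}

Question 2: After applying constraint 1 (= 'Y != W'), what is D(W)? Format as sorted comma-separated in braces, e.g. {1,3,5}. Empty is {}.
Constraint 1 (Y != W) on D(Y)={4,5,6,7} D(W)={4,6,7}: no change
So after constraint 1: D(W) = {4,6,7}

Answer: {4,6,7}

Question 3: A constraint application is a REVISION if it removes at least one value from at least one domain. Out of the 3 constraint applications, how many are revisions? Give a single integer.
Constraint 1 (Y != W) on D(Y)={4,5,6,7} D(W)={4,6,7}: no change => not a revision
Constraint 2 (W + U = Y) on D(W)={4,6,7} D(U)={3,5,6,7} D(Y)={4,5,6,7}: W {4,6,7}->{4}; U {3,5,6,7}->{3}; Y {4,5,6,7}->{7} => REVISION
Constraint 3 (U + W = Y) on D(U)={3} D(W)={4} D(Y)={7}: no change => not a revision
Total revisions = 1

Answer: 1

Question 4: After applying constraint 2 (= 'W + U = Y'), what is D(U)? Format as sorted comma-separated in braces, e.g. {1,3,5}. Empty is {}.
Answer: {3}

Derivation:
Constraint 1 (Y != W) on D(Y)={4,5,6,7} D(W)={4,6,7}: no change
Constraint 2 (W + U = Y) on D(W)={4,6,7} D(U)={3,5,6,7} D(Y)={4,5,6,7}: W {4,6,7}->{4}; U {3,5,6,7}->{3}; Y {4,5,6,7}->{7}
So after constraint 2: D(U) = {3}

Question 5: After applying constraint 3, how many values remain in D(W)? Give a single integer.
Answer: 1

Derivation:
Constraint 1 (Y != W) on D(Y)={4,5,6,7} D(W)={4,6,7}: no change
Constraint 2 (W + U = Y) on D(W)={4,6,7} D(U)={3,5,6,7} D(Y)={4,5,6,7}: W {4,6,7}->{4}; U {3,5,6,7}->{3}; Y {4,5,6,7}->{7}
Constraint 3 (U + W = Y) on D(U)={3} D(W)={4} D(Y)={7}: no change
So after constraint 3: D(W)={4}, size = 1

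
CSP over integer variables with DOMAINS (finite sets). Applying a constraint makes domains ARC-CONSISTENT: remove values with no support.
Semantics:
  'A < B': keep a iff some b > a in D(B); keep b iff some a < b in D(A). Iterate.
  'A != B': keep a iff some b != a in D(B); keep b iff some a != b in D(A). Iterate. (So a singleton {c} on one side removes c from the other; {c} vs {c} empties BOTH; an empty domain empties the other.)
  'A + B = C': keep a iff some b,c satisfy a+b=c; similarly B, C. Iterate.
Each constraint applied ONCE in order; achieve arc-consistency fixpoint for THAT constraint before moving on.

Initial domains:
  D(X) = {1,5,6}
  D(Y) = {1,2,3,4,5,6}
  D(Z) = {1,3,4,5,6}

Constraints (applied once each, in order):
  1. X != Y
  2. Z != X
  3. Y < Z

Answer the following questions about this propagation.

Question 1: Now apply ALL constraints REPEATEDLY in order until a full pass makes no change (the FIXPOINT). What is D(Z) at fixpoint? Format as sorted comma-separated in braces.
Answer: {3,4,5,6}

Derivation:
pass 0 (initial): D(Z)={1,3,4,5,6}
pass 1: Y {1,2,3,4,5,6}->{1,2,3,4,5}; Z {1,3,4,5,6}->{3,4,5,6}
pass 2: no change
Fixpoint after 2 passes: D(Z) = {3,4,5,6}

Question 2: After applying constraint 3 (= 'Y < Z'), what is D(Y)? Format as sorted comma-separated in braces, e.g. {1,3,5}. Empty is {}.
Answer: {1,2,3,4,5}

Derivation:
Constraint 1 (X != Y) on D(X)={1,5,6} D(Y)={1,2,3,4,5,6}: no change
Constraint 2 (Z != X) on D(Z)={1,3,4,5,6} D(X)={1,5,6}: no change
Constraint 3 (Y < Z) on D(Y)={1,2,3,4,5,6} D(Z)={1,3,4,5,6}: Y {1,2,3,4,5,6}->{1,2,3,4,5}; Z {1,3,4,5,6}->{3,4,5,6}
So after constraint 3: D(Y) = {1,2,3,4,5}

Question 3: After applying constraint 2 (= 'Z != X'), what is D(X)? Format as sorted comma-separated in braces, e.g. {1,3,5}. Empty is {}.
Answer: {1,5,6}

Derivation:
Constraint 1 (X != Y) on D(X)={1,5,6} D(Y)={1,2,3,4,5,6}: no change
Constraint 2 (Z != X) on D(Z)={1,3,4,5,6} D(X)={1,5,6}: no change
So after constraint 2: D(X) = {1,5,6}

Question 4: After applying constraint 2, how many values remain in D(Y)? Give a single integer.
Constraint 1 (X != Y) on D(X)={1,5,6} D(Y)={1,2,3,4,5,6}: no change
Constraint 2 (Z != X) on D(Z)={1,3,4,5,6} D(X)={1,5,6}: no change
So after constraint 2: D(Y)={1,2,3,4,5,6}, size = 6

Answer: 6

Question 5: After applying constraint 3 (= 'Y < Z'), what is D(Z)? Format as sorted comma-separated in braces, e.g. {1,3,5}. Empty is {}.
Answer: {3,4,5,6}

Derivation:
Constraint 1 (X != Y) on D(X)={1,5,6} D(Y)={1,2,3,4,5,6}: no change
Constraint 2 (Z != X) on D(Z)={1,3,4,5,6} D(X)={1,5,6}: no change
Constraint 3 (Y < Z) on D(Y)={1,2,3,4,5,6} D(Z)={1,3,4,5,6}: Y {1,2,3,4,5,6}->{1,2,3,4,5}; Z {1,3,4,5,6}->{3,4,5,6}
So after constraint 3: D(Z) = {3,4,5,6}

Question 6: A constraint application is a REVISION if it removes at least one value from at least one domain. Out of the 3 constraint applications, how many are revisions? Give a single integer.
Answer: 1

Derivation:
Constraint 1 (X != Y) on D(X)={1,5,6} D(Y)={1,2,3,4,5,6}: no change => not a revision
Constraint 2 (Z != X) on D(Z)={1,3,4,5,6} D(X)={1,5,6}: no change => not a revision
Constraint 3 (Y < Z) on D(Y)={1,2,3,4,5,6} D(Z)={1,3,4,5,6}: Y {1,2,3,4,5,6}->{1,2,3,4,5}; Z {1,3,4,5,6}->{3,4,5,6} => REVISION
Total revisions = 1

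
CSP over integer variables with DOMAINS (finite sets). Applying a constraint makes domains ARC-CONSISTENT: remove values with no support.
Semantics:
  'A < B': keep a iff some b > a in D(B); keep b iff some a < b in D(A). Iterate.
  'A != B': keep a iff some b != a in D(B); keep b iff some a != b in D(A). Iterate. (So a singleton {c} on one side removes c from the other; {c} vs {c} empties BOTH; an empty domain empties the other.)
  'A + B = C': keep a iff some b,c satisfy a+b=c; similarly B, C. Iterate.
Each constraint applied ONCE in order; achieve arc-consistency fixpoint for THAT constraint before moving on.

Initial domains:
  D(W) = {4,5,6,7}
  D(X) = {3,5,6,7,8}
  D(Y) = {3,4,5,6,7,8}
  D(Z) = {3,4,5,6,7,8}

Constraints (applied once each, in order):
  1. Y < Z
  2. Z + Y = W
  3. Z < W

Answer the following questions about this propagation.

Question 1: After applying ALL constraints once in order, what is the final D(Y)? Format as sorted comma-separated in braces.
Answer: {3}

Derivation:
Constraint 1 (Y < Z) on D(Y)={3,4,5,6,7,8} D(Z)={3,4,5,6,7,8}: Y {3,4,5,6,7,8}->{3,4,5,6,7}; Z {3,4,5,6,7,8}->{4,5,6,7,8}
Constraint 2 (Z + Y = W) on D(Z)={4,5,6,7,8} D(Y)={3,4,5,6,7} D(W)={4,5,6,7}: Z {4,5,6,7,8}->{4}; Y {3,4,5,6,7}->{3}; W {4,5,6,7}->{7}
Constraint 3 (Z < W) on D(Z)={4} D(W)={7}: no change
So after all 3 constraints: D(Y) = {3}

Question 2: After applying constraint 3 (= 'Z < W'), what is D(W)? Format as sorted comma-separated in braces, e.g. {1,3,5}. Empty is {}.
Constraint 1 (Y < Z) on D(Y)={3,4,5,6,7,8} D(Z)={3,4,5,6,7,8}: Y {3,4,5,6,7,8}->{3,4,5,6,7}; Z {3,4,5,6,7,8}->{4,5,6,7,8}
Constraint 2 (Z + Y = W) on D(Z)={4,5,6,7,8} D(Y)={3,4,5,6,7} D(W)={4,5,6,7}: Z {4,5,6,7,8}->{4}; Y {3,4,5,6,7}->{3}; W {4,5,6,7}->{7}
Constraint 3 (Z < W) on D(Z)={4} D(W)={7}: no change
So after constraint 3: D(W) = {7}

Answer: {7}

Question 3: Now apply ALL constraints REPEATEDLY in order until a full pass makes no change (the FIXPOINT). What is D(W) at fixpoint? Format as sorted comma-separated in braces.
pass 0 (initial): D(W)={4,5,6,7}
pass 1: W {4,5,6,7}->{7}; Y {3,4,5,6,7,8}->{3}; Z {3,4,5,6,7,8}->{4}
pass 2: no change
Fixpoint after 2 passes: D(W) = {7}

Answer: {7}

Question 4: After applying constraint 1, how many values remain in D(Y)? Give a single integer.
Answer: 5

Derivation:
Constraint 1 (Y < Z) on D(Y)={3,4,5,6,7,8} D(Z)={3,4,5,6,7,8}: Y {3,4,5,6,7,8}->{3,4,5,6,7}; Z {3,4,5,6,7,8}->{4,5,6,7,8}
So after constraint 1: D(Y)={3,4,5,6,7}, size = 5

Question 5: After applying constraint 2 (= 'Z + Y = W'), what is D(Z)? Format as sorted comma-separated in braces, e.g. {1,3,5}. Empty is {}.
Answer: {4}

Derivation:
Constraint 1 (Y < Z) on D(Y)={3,4,5,6,7,8} D(Z)={3,4,5,6,7,8}: Y {3,4,5,6,7,8}->{3,4,5,6,7}; Z {3,4,5,6,7,8}->{4,5,6,7,8}
Constraint 2 (Z + Y = W) on D(Z)={4,5,6,7,8} D(Y)={3,4,5,6,7} D(W)={4,5,6,7}: Z {4,5,6,7,8}->{4}; Y {3,4,5,6,7}->{3}; W {4,5,6,7}->{7}
So after constraint 2: D(Z) = {4}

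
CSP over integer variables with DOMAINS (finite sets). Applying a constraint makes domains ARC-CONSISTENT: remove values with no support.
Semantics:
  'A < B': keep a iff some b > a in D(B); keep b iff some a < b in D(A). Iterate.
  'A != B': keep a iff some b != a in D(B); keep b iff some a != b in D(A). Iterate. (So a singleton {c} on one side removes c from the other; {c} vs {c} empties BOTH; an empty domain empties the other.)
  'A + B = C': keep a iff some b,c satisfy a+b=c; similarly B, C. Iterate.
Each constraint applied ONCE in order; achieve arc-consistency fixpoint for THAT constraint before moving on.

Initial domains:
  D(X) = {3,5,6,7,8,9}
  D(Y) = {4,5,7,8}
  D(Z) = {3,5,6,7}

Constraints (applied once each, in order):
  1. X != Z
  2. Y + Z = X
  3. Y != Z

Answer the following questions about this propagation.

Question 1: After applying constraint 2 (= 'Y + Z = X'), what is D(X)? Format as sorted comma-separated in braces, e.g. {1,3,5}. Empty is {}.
Constraint 1 (X != Z) on D(X)={3,5,6,7,8,9} D(Z)={3,5,6,7}: no change
Constraint 2 (Y + Z = X) on D(Y)={4,5,7,8} D(Z)={3,5,6,7} D(X)={3,5,6,7,8,9}: Y {4,5,7,8}->{4,5}; Z {3,5,6,7}->{3,5}; X {3,5,6,7,8,9}->{7,8,9}
So after constraint 2: D(X) = {7,8,9}

Answer: {7,8,9}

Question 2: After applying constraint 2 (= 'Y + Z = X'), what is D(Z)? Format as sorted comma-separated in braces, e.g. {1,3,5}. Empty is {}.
Constraint 1 (X != Z) on D(X)={3,5,6,7,8,9} D(Z)={3,5,6,7}: no change
Constraint 2 (Y + Z = X) on D(Y)={4,5,7,8} D(Z)={3,5,6,7} D(X)={3,5,6,7,8,9}: Y {4,5,7,8}->{4,5}; Z {3,5,6,7}->{3,5}; X {3,5,6,7,8,9}->{7,8,9}
So after constraint 2: D(Z) = {3,5}

Answer: {3,5}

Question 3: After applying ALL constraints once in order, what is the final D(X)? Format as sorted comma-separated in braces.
Answer: {7,8,9}

Derivation:
Constraint 1 (X != Z) on D(X)={3,5,6,7,8,9} D(Z)={3,5,6,7}: no change
Constraint 2 (Y + Z = X) on D(Y)={4,5,7,8} D(Z)={3,5,6,7} D(X)={3,5,6,7,8,9}: Y {4,5,7,8}->{4,5}; Z {3,5,6,7}->{3,5}; X {3,5,6,7,8,9}->{7,8,9}
Constraint 3 (Y != Z) on D(Y)={4,5} D(Z)={3,5}: no change
So after all 3 constraints: D(X) = {7,8,9}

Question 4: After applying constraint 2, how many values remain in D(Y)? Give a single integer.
Constraint 1 (X != Z) on D(X)={3,5,6,7,8,9} D(Z)={3,5,6,7}: no change
Constraint 2 (Y + Z = X) on D(Y)={4,5,7,8} D(Z)={3,5,6,7} D(X)={3,5,6,7,8,9}: Y {4,5,7,8}->{4,5}; Z {3,5,6,7}->{3,5}; X {3,5,6,7,8,9}->{7,8,9}
So after constraint 2: D(Y)={4,5}, size = 2

Answer: 2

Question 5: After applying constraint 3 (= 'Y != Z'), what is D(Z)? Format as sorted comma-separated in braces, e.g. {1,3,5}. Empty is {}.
Constraint 1 (X != Z) on D(X)={3,5,6,7,8,9} D(Z)={3,5,6,7}: no change
Constraint 2 (Y + Z = X) on D(Y)={4,5,7,8} D(Z)={3,5,6,7} D(X)={3,5,6,7,8,9}: Y {4,5,7,8}->{4,5}; Z {3,5,6,7}->{3,5}; X {3,5,6,7,8,9}->{7,8,9}
Constraint 3 (Y != Z) on D(Y)={4,5} D(Z)={3,5}: no change
So after constraint 3: D(Z) = {3,5}

Answer: {3,5}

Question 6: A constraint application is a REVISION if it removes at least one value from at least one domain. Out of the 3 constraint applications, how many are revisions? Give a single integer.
Constraint 1 (X != Z) on D(X)={3,5,6,7,8,9} D(Z)={3,5,6,7}: no change => not a revision
Constraint 2 (Y + Z = X) on D(Y)={4,5,7,8} D(Z)={3,5,6,7} D(X)={3,5,6,7,8,9}: Y {4,5,7,8}->{4,5}; Z {3,5,6,7}->{3,5}; X {3,5,6,7,8,9}->{7,8,9} => REVISION
Constraint 3 (Y != Z) on D(Y)={4,5} D(Z)={3,5}: no change => not a revision
Total revisions = 1

Answer: 1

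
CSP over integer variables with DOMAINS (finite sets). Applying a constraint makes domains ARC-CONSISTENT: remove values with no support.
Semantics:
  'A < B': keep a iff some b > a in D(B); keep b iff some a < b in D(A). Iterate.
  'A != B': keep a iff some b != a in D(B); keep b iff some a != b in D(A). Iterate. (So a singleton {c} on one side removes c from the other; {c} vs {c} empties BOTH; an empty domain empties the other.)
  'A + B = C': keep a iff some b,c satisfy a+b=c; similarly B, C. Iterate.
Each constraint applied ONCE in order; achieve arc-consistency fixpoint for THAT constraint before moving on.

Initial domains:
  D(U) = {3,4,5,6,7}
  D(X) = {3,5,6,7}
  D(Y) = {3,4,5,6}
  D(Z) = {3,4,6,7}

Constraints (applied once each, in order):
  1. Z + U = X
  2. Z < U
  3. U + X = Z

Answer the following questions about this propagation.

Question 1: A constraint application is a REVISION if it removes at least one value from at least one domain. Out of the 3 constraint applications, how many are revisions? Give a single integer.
Constraint 1 (Z + U = X) on D(Z)={3,4,6,7} D(U)={3,4,5,6,7} D(X)={3,5,6,7}: Z {3,4,6,7}->{3,4}; U {3,4,5,6,7}->{3,4}; X {3,5,6,7}->{6,7} => REVISION
Constraint 2 (Z < U) on D(Z)={3,4} D(U)={3,4}: Z {3,4}->{3}; U {3,4}->{4} => REVISION
Constraint 3 (U + X = Z) on D(U)={4} D(X)={6,7} D(Z)={3}: U {4}->{}; X {6,7}->{}; Z {3}->{} => REVISION
Total revisions = 3

Answer: 3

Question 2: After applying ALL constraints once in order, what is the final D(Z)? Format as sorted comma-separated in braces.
Constraint 1 (Z + U = X) on D(Z)={3,4,6,7} D(U)={3,4,5,6,7} D(X)={3,5,6,7}: Z {3,4,6,7}->{3,4}; U {3,4,5,6,7}->{3,4}; X {3,5,6,7}->{6,7}
Constraint 2 (Z < U) on D(Z)={3,4} D(U)={3,4}: Z {3,4}->{3}; U {3,4}->{4}
Constraint 3 (U + X = Z) on D(U)={4} D(X)={6,7} D(Z)={3}: U {4}->{}; X {6,7}->{}; Z {3}->{}
So after all 3 constraints: D(Z) = {}

Answer: {}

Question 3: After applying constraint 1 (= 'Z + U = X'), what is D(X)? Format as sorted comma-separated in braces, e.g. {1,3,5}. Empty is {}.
Constraint 1 (Z + U = X) on D(Z)={3,4,6,7} D(U)={3,4,5,6,7} D(X)={3,5,6,7}: Z {3,4,6,7}->{3,4}; U {3,4,5,6,7}->{3,4}; X {3,5,6,7}->{6,7}
So after constraint 1: D(X) = {6,7}

Answer: {6,7}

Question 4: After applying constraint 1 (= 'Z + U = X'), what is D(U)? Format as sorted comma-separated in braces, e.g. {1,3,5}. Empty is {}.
Answer: {3,4}

Derivation:
Constraint 1 (Z + U = X) on D(Z)={3,4,6,7} D(U)={3,4,5,6,7} D(X)={3,5,6,7}: Z {3,4,6,7}->{3,4}; U {3,4,5,6,7}->{3,4}; X {3,5,6,7}->{6,7}
So after constraint 1: D(U) = {3,4}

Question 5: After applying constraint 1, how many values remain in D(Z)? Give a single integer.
Answer: 2

Derivation:
Constraint 1 (Z + U = X) on D(Z)={3,4,6,7} D(U)={3,4,5,6,7} D(X)={3,5,6,7}: Z {3,4,6,7}->{3,4}; U {3,4,5,6,7}->{3,4}; X {3,5,6,7}->{6,7}
So after constraint 1: D(Z)={3,4}, size = 2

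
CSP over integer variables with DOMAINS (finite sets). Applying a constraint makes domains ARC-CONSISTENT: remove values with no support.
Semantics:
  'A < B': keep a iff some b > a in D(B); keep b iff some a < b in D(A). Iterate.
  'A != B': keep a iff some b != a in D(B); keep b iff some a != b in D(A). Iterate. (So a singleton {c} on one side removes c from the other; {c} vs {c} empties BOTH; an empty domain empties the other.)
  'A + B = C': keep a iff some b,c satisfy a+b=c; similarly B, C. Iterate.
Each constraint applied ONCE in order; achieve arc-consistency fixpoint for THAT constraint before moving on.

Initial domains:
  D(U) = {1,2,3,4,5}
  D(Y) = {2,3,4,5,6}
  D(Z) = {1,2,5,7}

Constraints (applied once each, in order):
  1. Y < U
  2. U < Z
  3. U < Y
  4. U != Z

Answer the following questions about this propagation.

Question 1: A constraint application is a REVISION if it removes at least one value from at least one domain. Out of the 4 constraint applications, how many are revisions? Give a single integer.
Answer: 3

Derivation:
Constraint 1 (Y < U) on D(Y)={2,3,4,5,6} D(U)={1,2,3,4,5}: Y {2,3,4,5,6}->{2,3,4}; U {1,2,3,4,5}->{3,4,5} => REVISION
Constraint 2 (U < Z) on D(U)={3,4,5} D(Z)={1,2,5,7}: Z {1,2,5,7}->{5,7} => REVISION
Constraint 3 (U < Y) on D(U)={3,4,5} D(Y)={2,3,4}: U {3,4,5}->{3}; Y {2,3,4}->{4} => REVISION
Constraint 4 (U != Z) on D(U)={3} D(Z)={5,7}: no change => not a revision
Total revisions = 3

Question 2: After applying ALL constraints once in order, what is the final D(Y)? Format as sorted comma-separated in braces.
Answer: {4}

Derivation:
Constraint 1 (Y < U) on D(Y)={2,3,4,5,6} D(U)={1,2,3,4,5}: Y {2,3,4,5,6}->{2,3,4}; U {1,2,3,4,5}->{3,4,5}
Constraint 2 (U < Z) on D(U)={3,4,5} D(Z)={1,2,5,7}: Z {1,2,5,7}->{5,7}
Constraint 3 (U < Y) on D(U)={3,4,5} D(Y)={2,3,4}: U {3,4,5}->{3}; Y {2,3,4}->{4}
Constraint 4 (U != Z) on D(U)={3} D(Z)={5,7}: no change
So after all 4 constraints: D(Y) = {4}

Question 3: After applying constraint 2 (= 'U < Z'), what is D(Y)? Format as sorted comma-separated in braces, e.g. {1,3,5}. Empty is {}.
Answer: {2,3,4}

Derivation:
Constraint 1 (Y < U) on D(Y)={2,3,4,5,6} D(U)={1,2,3,4,5}: Y {2,3,4,5,6}->{2,3,4}; U {1,2,3,4,5}->{3,4,5}
Constraint 2 (U < Z) on D(U)={3,4,5} D(Z)={1,2,5,7}: Z {1,2,5,7}->{5,7}
So after constraint 2: D(Y) = {2,3,4}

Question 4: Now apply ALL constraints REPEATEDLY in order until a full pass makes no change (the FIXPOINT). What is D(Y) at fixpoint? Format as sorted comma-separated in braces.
Answer: {}

Derivation:
pass 0 (initial): D(Y)={2,3,4,5,6}
pass 1: U {1,2,3,4,5}->{3}; Y {2,3,4,5,6}->{4}; Z {1,2,5,7}->{5,7}
pass 2: U {3}->{}; Y {4}->{}; Z {5,7}->{}
pass 3: no change
Fixpoint after 3 passes: D(Y) = {}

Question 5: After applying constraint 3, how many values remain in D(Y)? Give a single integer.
Answer: 1

Derivation:
Constraint 1 (Y < U) on D(Y)={2,3,4,5,6} D(U)={1,2,3,4,5}: Y {2,3,4,5,6}->{2,3,4}; U {1,2,3,4,5}->{3,4,5}
Constraint 2 (U < Z) on D(U)={3,4,5} D(Z)={1,2,5,7}: Z {1,2,5,7}->{5,7}
Constraint 3 (U < Y) on D(U)={3,4,5} D(Y)={2,3,4}: U {3,4,5}->{3}; Y {2,3,4}->{4}
So after constraint 3: D(Y)={4}, size = 1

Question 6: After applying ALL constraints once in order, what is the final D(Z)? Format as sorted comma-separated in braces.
Answer: {5,7}

Derivation:
Constraint 1 (Y < U) on D(Y)={2,3,4,5,6} D(U)={1,2,3,4,5}: Y {2,3,4,5,6}->{2,3,4}; U {1,2,3,4,5}->{3,4,5}
Constraint 2 (U < Z) on D(U)={3,4,5} D(Z)={1,2,5,7}: Z {1,2,5,7}->{5,7}
Constraint 3 (U < Y) on D(U)={3,4,5} D(Y)={2,3,4}: U {3,4,5}->{3}; Y {2,3,4}->{4}
Constraint 4 (U != Z) on D(U)={3} D(Z)={5,7}: no change
So after all 4 constraints: D(Z) = {5,7}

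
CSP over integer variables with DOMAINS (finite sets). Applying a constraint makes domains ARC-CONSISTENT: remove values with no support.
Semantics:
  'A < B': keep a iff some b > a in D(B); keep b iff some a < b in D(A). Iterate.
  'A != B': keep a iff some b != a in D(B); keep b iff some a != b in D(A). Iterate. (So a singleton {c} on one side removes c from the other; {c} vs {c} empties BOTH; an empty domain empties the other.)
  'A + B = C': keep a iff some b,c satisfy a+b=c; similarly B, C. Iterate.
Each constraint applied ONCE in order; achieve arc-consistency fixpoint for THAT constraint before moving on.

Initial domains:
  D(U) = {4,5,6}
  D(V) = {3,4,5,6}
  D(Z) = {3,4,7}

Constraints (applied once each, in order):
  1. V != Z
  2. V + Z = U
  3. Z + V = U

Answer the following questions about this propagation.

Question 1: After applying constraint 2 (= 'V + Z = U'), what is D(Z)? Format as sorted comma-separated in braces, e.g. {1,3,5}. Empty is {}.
Constraint 1 (V != Z) on D(V)={3,4,5,6} D(Z)={3,4,7}: no change
Constraint 2 (V + Z = U) on D(V)={3,4,5,6} D(Z)={3,4,7} D(U)={4,5,6}: V {3,4,5,6}->{3}; Z {3,4,7}->{3}; U {4,5,6}->{6}
So after constraint 2: D(Z) = {3}

Answer: {3}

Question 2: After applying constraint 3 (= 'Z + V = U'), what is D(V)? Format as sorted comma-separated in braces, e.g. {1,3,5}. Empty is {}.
Answer: {3}

Derivation:
Constraint 1 (V != Z) on D(V)={3,4,5,6} D(Z)={3,4,7}: no change
Constraint 2 (V + Z = U) on D(V)={3,4,5,6} D(Z)={3,4,7} D(U)={4,5,6}: V {3,4,5,6}->{3}; Z {3,4,7}->{3}; U {4,5,6}->{6}
Constraint 3 (Z + V = U) on D(Z)={3} D(V)={3} D(U)={6}: no change
So after constraint 3: D(V) = {3}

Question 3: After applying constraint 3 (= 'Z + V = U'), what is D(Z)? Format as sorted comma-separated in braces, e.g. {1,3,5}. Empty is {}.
Constraint 1 (V != Z) on D(V)={3,4,5,6} D(Z)={3,4,7}: no change
Constraint 2 (V + Z = U) on D(V)={3,4,5,6} D(Z)={3,4,7} D(U)={4,5,6}: V {3,4,5,6}->{3}; Z {3,4,7}->{3}; U {4,5,6}->{6}
Constraint 3 (Z + V = U) on D(Z)={3} D(V)={3} D(U)={6}: no change
So after constraint 3: D(Z) = {3}

Answer: {3}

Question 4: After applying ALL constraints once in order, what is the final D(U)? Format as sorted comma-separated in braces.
Constraint 1 (V != Z) on D(V)={3,4,5,6} D(Z)={3,4,7}: no change
Constraint 2 (V + Z = U) on D(V)={3,4,5,6} D(Z)={3,4,7} D(U)={4,5,6}: V {3,4,5,6}->{3}; Z {3,4,7}->{3}; U {4,5,6}->{6}
Constraint 3 (Z + V = U) on D(Z)={3} D(V)={3} D(U)={6}: no change
So after all 3 constraints: D(U) = {6}

Answer: {6}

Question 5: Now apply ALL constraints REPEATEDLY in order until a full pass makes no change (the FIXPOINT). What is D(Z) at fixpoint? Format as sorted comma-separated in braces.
pass 0 (initial): D(Z)={3,4,7}
pass 1: U {4,5,6}->{6}; V {3,4,5,6}->{3}; Z {3,4,7}->{3}
pass 2: U {6}->{}; V {3}->{}; Z {3}->{}
pass 3: no change
Fixpoint after 3 passes: D(Z) = {}

Answer: {}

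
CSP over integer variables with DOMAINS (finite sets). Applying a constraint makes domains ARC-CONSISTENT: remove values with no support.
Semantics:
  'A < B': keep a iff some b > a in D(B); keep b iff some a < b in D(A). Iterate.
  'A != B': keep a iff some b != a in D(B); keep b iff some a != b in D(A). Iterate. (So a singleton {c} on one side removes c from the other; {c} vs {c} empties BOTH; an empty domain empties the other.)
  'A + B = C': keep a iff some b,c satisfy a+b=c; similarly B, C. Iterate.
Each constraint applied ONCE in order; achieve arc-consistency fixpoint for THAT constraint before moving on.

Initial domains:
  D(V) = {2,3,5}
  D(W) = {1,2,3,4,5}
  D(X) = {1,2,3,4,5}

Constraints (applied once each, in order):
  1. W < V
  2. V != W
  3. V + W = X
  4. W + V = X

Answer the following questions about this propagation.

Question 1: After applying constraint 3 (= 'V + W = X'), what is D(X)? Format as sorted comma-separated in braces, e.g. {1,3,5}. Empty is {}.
Constraint 1 (W < V) on D(W)={1,2,3,4,5} D(V)={2,3,5}: W {1,2,3,4,5}->{1,2,3,4}
Constraint 2 (V != W) on D(V)={2,3,5} D(W)={1,2,3,4}: no change
Constraint 3 (V + W = X) on D(V)={2,3,5} D(W)={1,2,3,4} D(X)={1,2,3,4,5}: V {2,3,5}->{2,3}; W {1,2,3,4}->{1,2,3}; X {1,2,3,4,5}->{3,4,5}
So after constraint 3: D(X) = {3,4,5}

Answer: {3,4,5}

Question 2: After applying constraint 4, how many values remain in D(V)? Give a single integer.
Constraint 1 (W < V) on D(W)={1,2,3,4,5} D(V)={2,3,5}: W {1,2,3,4,5}->{1,2,3,4}
Constraint 2 (V != W) on D(V)={2,3,5} D(W)={1,2,3,4}: no change
Constraint 3 (V + W = X) on D(V)={2,3,5} D(W)={1,2,3,4} D(X)={1,2,3,4,5}: V {2,3,5}->{2,3}; W {1,2,3,4}->{1,2,3}; X {1,2,3,4,5}->{3,4,5}
Constraint 4 (W + V = X) on D(W)={1,2,3} D(V)={2,3} D(X)={3,4,5}: no change
So after constraint 4: D(V)={2,3}, size = 2

Answer: 2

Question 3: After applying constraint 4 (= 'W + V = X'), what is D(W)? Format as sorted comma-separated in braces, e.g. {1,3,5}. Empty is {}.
Answer: {1,2,3}

Derivation:
Constraint 1 (W < V) on D(W)={1,2,3,4,5} D(V)={2,3,5}: W {1,2,3,4,5}->{1,2,3,4}
Constraint 2 (V != W) on D(V)={2,3,5} D(W)={1,2,3,4}: no change
Constraint 3 (V + W = X) on D(V)={2,3,5} D(W)={1,2,3,4} D(X)={1,2,3,4,5}: V {2,3,5}->{2,3}; W {1,2,3,4}->{1,2,3}; X {1,2,3,4,5}->{3,4,5}
Constraint 4 (W + V = X) on D(W)={1,2,3} D(V)={2,3} D(X)={3,4,5}: no change
So after constraint 4: D(W) = {1,2,3}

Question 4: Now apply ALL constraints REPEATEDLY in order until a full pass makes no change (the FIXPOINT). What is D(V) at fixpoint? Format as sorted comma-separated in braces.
pass 0 (initial): D(V)={2,3,5}
pass 1: V {2,3,5}->{2,3}; W {1,2,3,4,5}->{1,2,3}; X {1,2,3,4,5}->{3,4,5}
pass 2: W {1,2,3}->{1,2}
pass 3: no change
Fixpoint after 3 passes: D(V) = {2,3}

Answer: {2,3}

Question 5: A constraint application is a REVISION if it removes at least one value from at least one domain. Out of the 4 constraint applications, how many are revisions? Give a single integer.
Constraint 1 (W < V) on D(W)={1,2,3,4,5} D(V)={2,3,5}: W {1,2,3,4,5}->{1,2,3,4} => REVISION
Constraint 2 (V != W) on D(V)={2,3,5} D(W)={1,2,3,4}: no change => not a revision
Constraint 3 (V + W = X) on D(V)={2,3,5} D(W)={1,2,3,4} D(X)={1,2,3,4,5}: V {2,3,5}->{2,3}; W {1,2,3,4}->{1,2,3}; X {1,2,3,4,5}->{3,4,5} => REVISION
Constraint 4 (W + V = X) on D(W)={1,2,3} D(V)={2,3} D(X)={3,4,5}: no change => not a revision
Total revisions = 2

Answer: 2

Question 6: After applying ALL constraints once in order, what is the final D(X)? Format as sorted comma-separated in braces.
Answer: {3,4,5}

Derivation:
Constraint 1 (W < V) on D(W)={1,2,3,4,5} D(V)={2,3,5}: W {1,2,3,4,5}->{1,2,3,4}
Constraint 2 (V != W) on D(V)={2,3,5} D(W)={1,2,3,4}: no change
Constraint 3 (V + W = X) on D(V)={2,3,5} D(W)={1,2,3,4} D(X)={1,2,3,4,5}: V {2,3,5}->{2,3}; W {1,2,3,4}->{1,2,3}; X {1,2,3,4,5}->{3,4,5}
Constraint 4 (W + V = X) on D(W)={1,2,3} D(V)={2,3} D(X)={3,4,5}: no change
So after all 4 constraints: D(X) = {3,4,5}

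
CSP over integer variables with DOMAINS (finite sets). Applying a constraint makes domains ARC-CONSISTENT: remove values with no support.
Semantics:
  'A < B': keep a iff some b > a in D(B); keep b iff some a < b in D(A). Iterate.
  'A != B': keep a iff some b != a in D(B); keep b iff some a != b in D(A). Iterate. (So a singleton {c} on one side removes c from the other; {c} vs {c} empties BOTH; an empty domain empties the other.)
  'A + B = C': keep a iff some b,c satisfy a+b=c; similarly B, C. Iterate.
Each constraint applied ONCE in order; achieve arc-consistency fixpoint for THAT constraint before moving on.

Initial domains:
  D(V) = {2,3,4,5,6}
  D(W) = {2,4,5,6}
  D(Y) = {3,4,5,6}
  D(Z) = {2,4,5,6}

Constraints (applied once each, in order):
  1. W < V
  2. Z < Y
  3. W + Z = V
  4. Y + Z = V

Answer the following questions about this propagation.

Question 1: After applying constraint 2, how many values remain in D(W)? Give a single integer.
Constraint 1 (W < V) on D(W)={2,4,5,6} D(V)={2,3,4,5,6}: W {2,4,5,6}->{2,4,5}; V {2,3,4,5,6}->{3,4,5,6}
Constraint 2 (Z < Y) on D(Z)={2,4,5,6} D(Y)={3,4,5,6}: Z {2,4,5,6}->{2,4,5}
So after constraint 2: D(W)={2,4,5}, size = 3

Answer: 3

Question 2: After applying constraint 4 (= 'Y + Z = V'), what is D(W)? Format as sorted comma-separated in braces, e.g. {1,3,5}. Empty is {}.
Answer: {2,4}

Derivation:
Constraint 1 (W < V) on D(W)={2,4,5,6} D(V)={2,3,4,5,6}: W {2,4,5,6}->{2,4,5}; V {2,3,4,5,6}->{3,4,5,6}
Constraint 2 (Z < Y) on D(Z)={2,4,5,6} D(Y)={3,4,5,6}: Z {2,4,5,6}->{2,4,5}
Constraint 3 (W + Z = V) on D(W)={2,4,5} D(Z)={2,4,5} D(V)={3,4,5,6}: W {2,4,5}->{2,4}; Z {2,4,5}->{2,4}; V {3,4,5,6}->{4,6}
Constraint 4 (Y + Z = V) on D(Y)={3,4,5,6} D(Z)={2,4} D(V)={4,6}: Y {3,4,5,6}->{4}; Z {2,4}->{2}; V {4,6}->{6}
So after constraint 4: D(W) = {2,4}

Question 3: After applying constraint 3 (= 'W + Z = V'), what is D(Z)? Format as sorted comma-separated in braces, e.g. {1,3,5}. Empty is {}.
Constraint 1 (W < V) on D(W)={2,4,5,6} D(V)={2,3,4,5,6}: W {2,4,5,6}->{2,4,5}; V {2,3,4,5,6}->{3,4,5,6}
Constraint 2 (Z < Y) on D(Z)={2,4,5,6} D(Y)={3,4,5,6}: Z {2,4,5,6}->{2,4,5}
Constraint 3 (W + Z = V) on D(W)={2,4,5} D(Z)={2,4,5} D(V)={3,4,5,6}: W {2,4,5}->{2,4}; Z {2,4,5}->{2,4}; V {3,4,5,6}->{4,6}
So after constraint 3: D(Z) = {2,4}

Answer: {2,4}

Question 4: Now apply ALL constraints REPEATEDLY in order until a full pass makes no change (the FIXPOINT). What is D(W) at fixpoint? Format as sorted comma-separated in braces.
pass 0 (initial): D(W)={2,4,5,6}
pass 1: V {2,3,4,5,6}->{6}; W {2,4,5,6}->{2,4}; Y {3,4,5,6}->{4}; Z {2,4,5,6}->{2}
pass 2: W {2,4}->{4}
pass 3: no change
Fixpoint after 3 passes: D(W) = {4}

Answer: {4}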